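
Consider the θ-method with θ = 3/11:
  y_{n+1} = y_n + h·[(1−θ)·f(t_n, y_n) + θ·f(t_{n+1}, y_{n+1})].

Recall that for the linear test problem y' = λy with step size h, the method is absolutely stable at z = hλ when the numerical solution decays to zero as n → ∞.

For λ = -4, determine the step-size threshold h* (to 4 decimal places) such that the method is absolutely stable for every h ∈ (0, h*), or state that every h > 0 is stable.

On y'=λy, z=hλ:
  y_{n+1} = y_n + z·[8/11·y_n + 3/11·y_{n+1}] ⇒ (1 − 3/11z)y_{n+1} = (1 + 8/11z)y_n
  R(z) = (1 + 8/11z)/(1 − 3/11z).

Boundary: |R(x)|=1, x<0.
x=-1.08: |R|=0.1657
R=−1: 1+8/11x = −1+3/11x ⇒ -5/11x=2 ⇒ x=2/(-5/11)=-4.4000
Confirm numerically:
  x=-4.373: |R|=0.99440 <1
  x=-2.728: |R|=0.56422 <1
  x=-2.709: |R|=0.55795 <1
  x=-1.886: |R|=0.24541 <1
  x=-4.554: |R|=1.03122 >1
  x=-4.519: |R|=1.02423 >1
  x=-4.477: |R|=1.01576 >1
Interval (-4.4000, 0).

(-4.4000,0); λ=-4 ⇒ h* = (22/5)/4 = 1.1000.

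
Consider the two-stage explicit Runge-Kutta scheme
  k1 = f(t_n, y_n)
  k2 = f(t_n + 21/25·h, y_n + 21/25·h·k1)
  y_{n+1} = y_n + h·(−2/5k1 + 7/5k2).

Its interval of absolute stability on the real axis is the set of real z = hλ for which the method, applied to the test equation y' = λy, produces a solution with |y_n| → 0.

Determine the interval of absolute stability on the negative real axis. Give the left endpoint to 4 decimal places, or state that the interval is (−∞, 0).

Test eqn y'=λy, z=hλ:
  k1=λy_n ⇒ h·k1=z·y_n;  k2=λ(1+21/25z)y_n ⇒ h·k2=z(1+21/25z)y_n
  y_{n+1}/y_n = 1 − 2/5z + 7/5z(1+21/25z) = 1 + z + 147/125z²
  R(z) = 1 + z + 147/125z².

Solve |R(x)|<1 on ℝ⁻.
x=-0.39: |R|=0.7889
R=1: x+147/125x²=0 ⇒ x=−125/147=-0.8503; min R=1−1/(4·147/125)=0.7874>−1
Confirm numerically:
  x=-0.703: |R|=0.87819 <1
  x=-0.591: |R|=0.81975 <1
  x=-0.532: |R|=0.80084 <1
  x=-0.417: |R|=0.78749 <1
  x=-1.343: |R|=1.77809 >1
  x=-0.930: |R|=1.08712 >1
Interval (-0.8503, 0).

z∈(-0.8503,0).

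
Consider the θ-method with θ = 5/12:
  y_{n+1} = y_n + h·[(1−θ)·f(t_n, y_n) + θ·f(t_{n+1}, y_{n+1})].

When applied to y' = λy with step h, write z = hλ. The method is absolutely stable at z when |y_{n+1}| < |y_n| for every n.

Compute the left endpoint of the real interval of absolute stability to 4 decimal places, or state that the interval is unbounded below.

left endpoint -12.0000.

With y'=λy (z=hλ):
  y_{n+1} = y_n + z·[7/12·y_n + 5/12·y_{n+1}] ⇒ (1 − 5/12z)y_{n+1} = (1 + 7/12z)y_n
  so R(z) = (1 + 7/12z)/(1 − 5/12z).

Solve |R(x)|<1 on ℝ⁻.
x=-0.89: |R|=0.3508
R=−1: 1+7/12x = −1+5/12x ⇒ -1/6x=2 ⇒ x=2/(-1/6)=-12.0000
Confirm numerically:
  x=-9.845: |R|=0.92960 <1
  x=-9.054: |R|=0.89712 <1
  x=-8.057: |R|=0.84917 <1
  x=-6.015: |R|=0.71551 <1
  x=-12.365: |R|=1.00989 >1
  x=-12.262: |R|=1.00715 >1
So |R|<1 on (-12.0000, 0).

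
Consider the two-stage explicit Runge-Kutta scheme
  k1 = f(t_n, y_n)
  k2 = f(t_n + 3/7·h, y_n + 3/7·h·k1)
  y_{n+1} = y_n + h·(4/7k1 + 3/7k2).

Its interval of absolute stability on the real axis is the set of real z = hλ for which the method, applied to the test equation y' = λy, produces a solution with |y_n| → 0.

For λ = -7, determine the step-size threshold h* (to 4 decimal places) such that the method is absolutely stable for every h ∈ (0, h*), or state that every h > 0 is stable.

(-5.4444,0); λ=-7 ⇒ h* = (49/9)/7 = 0.7778.

With y'=λy (z=hλ):
  k1=λy_n ⇒ h·k1=z·y_n;  k2=λ(1+3/7z)y_n ⇒ h·k2=z(1+3/7z)y_n
  y_{n+1}/y_n = 1 + 4/7z + 3/7z(1+3/7z) = 1 + z + 9/49z²
  Hence R(z) = 1 + z + 9/49z².

Need |R(x)|<1, x<0.
x=-0.78: |R|=0.3317
R=1: x+9/49x²=0 ⇒ x=−49/9=-5.4444; min R=1−1/(4·9/49)=-0.3611>−1
Confirm numerically:
  x=-5.215: |R|=0.78022 <1
  x=-4.466: |R|=0.19740 <1
  x=-4.165: |R|=0.02123 <1
  x=-3.799: |R|=0.14815 <1
  x=-5.963: |R|=1.56795 >1
  x=-5.850: |R|=1.43577 >1
  x=-5.811: |R|=1.39123 >1
Stable set (-5.4444, 0).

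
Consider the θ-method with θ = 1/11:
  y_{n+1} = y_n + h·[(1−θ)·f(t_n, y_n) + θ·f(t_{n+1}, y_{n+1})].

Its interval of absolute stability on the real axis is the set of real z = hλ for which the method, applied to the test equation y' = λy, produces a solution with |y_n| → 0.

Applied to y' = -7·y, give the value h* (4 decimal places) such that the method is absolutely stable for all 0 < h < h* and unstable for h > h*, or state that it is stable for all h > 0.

(-2.4444,0); λ=-7 ⇒ h* = (22/9)/7 = 0.3492.

Test eqn y'=λy, z=hλ:
  y_{n+1} = y_n + z·[10/11·y_n + 1/11·y_{n+1}] ⇒ (1 − 1/11z)y_{n+1} = (1 + 10/11z)y_n
  Hence R(z) = (1 + 10/11z)/(1 − 1/11z).

Find x<0 with |R(x)|<1.
x=-0.7: |R|=0.3419
R=−1: 1+10/11x = −1+1/11x ⇒ -9/11x=2 ⇒ x=2/(-9/11)=-2.4444
Confirm numerically:
  x=-2.363: |R|=0.94515 <1
  x=-1.982: |R|=0.67940 <1
  x=-1.713: |R|=0.48218 <1
  x=-1.442: |R|=0.27488 <1
  x=-2.989: |R|=1.35035 >1
  x=-2.831: |R|=1.25154 >1
Interval (-2.4444, 0).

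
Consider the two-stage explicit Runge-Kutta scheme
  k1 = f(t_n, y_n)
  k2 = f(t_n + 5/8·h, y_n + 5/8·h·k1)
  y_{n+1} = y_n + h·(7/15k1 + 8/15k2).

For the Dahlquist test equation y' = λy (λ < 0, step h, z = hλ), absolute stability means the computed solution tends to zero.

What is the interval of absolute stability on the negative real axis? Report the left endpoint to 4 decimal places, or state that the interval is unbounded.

(-3.0000, 0).

With y'=λy (z=hλ):
  k1=λy_n ⇒ h·k1=z·y_n;  k2=λ(1+5/8z)y_n ⇒ h·k2=z(1+5/8z)y_n
  y_{n+1}/y_n = 1 + 7/15z + 8/15z(1+5/8z) = 1 + z + 1/3z²
  Hence R(z) = 1 + z + 1/3z².

Need |R(x)|<1, x<0.
x=-0.74: |R|=0.4425
R=1: x+1/3x²=0 ⇒ x=−3=-3.0000; min R=1−1/(4·1/3)=0.2500>−1
Confirm numerically:
  x=-2.867: |R|=0.87290 <1
  x=-2.629: |R|=0.67488 <1
  x=-2.578: |R|=0.63736 <1
  x=-3.573: |R|=1.68244 >1
  x=-3.506: |R|=1.59135 >1
  x=-3.310: |R|=1.34203 >1
Stable set (-3.0000, 0).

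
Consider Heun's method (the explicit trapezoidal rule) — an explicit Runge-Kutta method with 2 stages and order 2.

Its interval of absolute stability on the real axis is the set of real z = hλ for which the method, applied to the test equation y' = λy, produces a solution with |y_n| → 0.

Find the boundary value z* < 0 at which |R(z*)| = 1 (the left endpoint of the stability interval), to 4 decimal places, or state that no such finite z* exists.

z* = -2.0000.

With y'=λy (z=hλ):
  order 2, 2-stage ⇒ R(z)=1+z+z^2/2
  (e.g. R(-0.31)=0.73805, |R|=0.73805)

Find x<0 with |R(x)|<1.
x=-0.31: |R|=0.7380
|R(-2.3)|=1.3450 |R(-1.91)|=0.9140 |R(-0.51)|=0.6200
Bisect:
  x_lo=-2.8254 |R|=2.1660  x_hi=-0.3675 |R|=0.7001
  mid=-1.59641 |R|=0.67785 →hi
  mid=-2.21088 |R|=1.23311 →lo
  mid=-1.90364 |R|=0.90828 →hi
  mid=-2.05726 |R|=1.05890 →lo
  mid=-1.98045 |R|=0.98064 →hi
  mid=-2.01886 |R|=1.01903 →lo
  mid=-1.99965 |R|=0.99965 →hi
  mid=-2.00926 |R|=1.00930 →lo
  mid=-2.00445 |R|=1.00446 →lo
  ...
  [-2.00010,-1.99995] ⇒ x*=-2.0000
Interval (-2.0000, 0).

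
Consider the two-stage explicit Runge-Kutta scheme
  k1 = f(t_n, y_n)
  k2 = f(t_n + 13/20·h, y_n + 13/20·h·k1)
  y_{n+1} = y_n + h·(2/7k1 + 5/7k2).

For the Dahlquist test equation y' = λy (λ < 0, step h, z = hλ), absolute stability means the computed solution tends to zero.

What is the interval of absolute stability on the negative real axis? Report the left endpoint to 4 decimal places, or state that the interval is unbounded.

With y'=λy (z=hλ):
  k1=λy_n ⇒ h·k1=z·y_n;  k2=λ(1+13/20z)y_n ⇒ h·k2=z(1+13/20z)y_n
  y_{n+1}/y_n = 1 + 2/7z + 5/7z(1+13/20z) = 1 + z + 13/28z²
  ⇒ R(z) = 1 + z + 13/28z².

Solve |R(x)|<1 on ℝ⁻.
x=-1.53: |R|=0.5568
R=1: x+13/28x²=0 ⇒ x=−28/13=-2.1538; min R=1−1/(4·13/28)=0.4615>−1
Confirm numerically:
  x=-2.053: |R|=0.90388 <1
  x=-1.639: |R|=0.60822 <1
  x=-1.542: |R|=0.56196 <1
  x=-1.240: |R|=0.47389 <1
  x=-2.524: |R|=1.43377 >1
  x=-2.209: |R|=1.05657 >1
Stable set (-2.1538, 0).

(-2.1538, 0).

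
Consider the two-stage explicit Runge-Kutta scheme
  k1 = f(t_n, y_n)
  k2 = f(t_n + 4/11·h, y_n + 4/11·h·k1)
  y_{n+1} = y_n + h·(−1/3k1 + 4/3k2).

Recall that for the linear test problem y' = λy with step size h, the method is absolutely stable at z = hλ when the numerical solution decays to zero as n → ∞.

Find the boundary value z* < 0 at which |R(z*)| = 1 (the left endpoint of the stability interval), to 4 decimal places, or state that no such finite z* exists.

z* = -2.0625.

Set f=λy, z=hλ:
  k1=λy_n ⇒ h·k1=z·y_n;  k2=λ(1+4/11z)y_n ⇒ h·k2=z(1+4/11z)y_n
  y_{n+1}/y_n = 1 − 1/3z + 4/3z(1+4/11z) = 1 + z + 16/33z²
  R(z) = 1 + z + 16/33z².

Boundary: |R(x)|=1, x<0.
x=-1.06: |R|=0.4848
R=1: x+16/33x²=0 ⇒ x=−33/16=-2.0625; min R=1−1/(4·16/33)=0.4844>−1
Confirm numerically:
  x=-1.902: |R|=0.85199 <1
  x=-1.665: |R|=0.67911 <1
  x=-1.375: |R|=0.54167 <1
  x=-1.259: |R|=0.50952 <1
  x=-2.607: |R|=1.68825 >1
  x=-2.185: |R|=1.12978 >1
Interval (-2.0625, 0).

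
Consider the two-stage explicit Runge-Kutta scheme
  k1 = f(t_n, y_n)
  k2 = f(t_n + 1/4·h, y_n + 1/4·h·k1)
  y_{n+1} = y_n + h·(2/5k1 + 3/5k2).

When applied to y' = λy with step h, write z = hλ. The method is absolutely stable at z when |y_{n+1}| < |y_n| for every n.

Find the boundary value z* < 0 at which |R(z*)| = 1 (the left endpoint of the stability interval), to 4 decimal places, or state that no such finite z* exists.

With y'=λy (z=hλ):
  k1=λy_n ⇒ h·k1=z·y_n;  k2=λ(1+1/4z)y_n ⇒ h·k2=z(1+1/4z)y_n
  y_{n+1}/y_n = 1 + 2/5z + 3/5z(1+1/4z) = 1 + z + 3/20z²
  Hence R(z) = 1 + z + 3/20z².

Boundary: |R(x)|=1, x<0.
x=-1.43: |R|=0.1233
R=1: x+3/20x²=0 ⇒ x=−20/3=-6.6667; min R=1−1/(4·3/20)=-0.6667>−1
Confirm numerically:
  x=-6.287: |R|=0.64196 <1
  x=-5.558: |R|=0.07570 <1
  x=-3.786: |R|=0.63593 <1
  x=-3.310: |R|=0.66659 <1
  x=-7.108: |R|=1.47055 >1
  x=-6.693: |R|=1.02644 >1
Stable set (-6.6667, 0).

left endpoint -6.6667.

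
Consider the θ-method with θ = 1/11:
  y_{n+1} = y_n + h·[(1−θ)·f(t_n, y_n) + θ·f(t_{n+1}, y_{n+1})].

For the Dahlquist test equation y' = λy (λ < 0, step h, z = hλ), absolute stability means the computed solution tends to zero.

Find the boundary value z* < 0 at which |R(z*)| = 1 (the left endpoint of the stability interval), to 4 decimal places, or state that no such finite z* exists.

z* = -2.4444.

On y'=λy, z=hλ:
  y_{n+1} = y_n + z·[10/11·y_n + 1/11·y_{n+1}] ⇒ (1 − 1/11z)y_{n+1} = (1 + 10/11z)y_n
  Hence R(z) = (1 + 10/11z)/(1 − 1/11z).

Need |R(x)|<1, x<0.
x=-1.44: |R|=0.2733
R=−1: 1+10/11x = −1+1/11x ⇒ -9/11x=2 ⇒ x=2/(-9/11)=-2.4444
Confirm numerically:
  x=-1.572: |R|=0.37544 <1
  x=-1.351: |R|=0.20322 <1
  x=-1.210: |R|=0.09009 <1
  x=-2.773: |R|=1.21470 >1
  x=-2.657: |R|=1.14007 >1
Stable set (-2.4444, 0).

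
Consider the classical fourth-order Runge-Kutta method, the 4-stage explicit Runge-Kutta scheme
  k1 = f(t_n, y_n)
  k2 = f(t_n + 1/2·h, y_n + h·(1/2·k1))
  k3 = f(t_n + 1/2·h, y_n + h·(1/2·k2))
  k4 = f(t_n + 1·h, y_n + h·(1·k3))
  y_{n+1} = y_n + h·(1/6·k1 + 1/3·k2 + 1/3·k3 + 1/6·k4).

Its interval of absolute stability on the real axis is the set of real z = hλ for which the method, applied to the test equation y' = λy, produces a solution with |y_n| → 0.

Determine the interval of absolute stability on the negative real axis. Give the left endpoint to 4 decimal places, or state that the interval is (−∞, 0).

(-2.7853, 0).

With y'=λy (z=hλ):
  order 4, 4-stage ⇒ R(z)=1+z+z^2/2+z^3/6+z^4/24
  (e.g. R(-0.86)=0.42658, |R|=0.42658)

Boundary: |R(x)|=1, x<0.
x=-0.86: |R|=0.4266
|R(-2.18)|=0.4105 |R(-2.14)|=0.3903 |R(-0.86)|=0.4266
Bisect:
  x_lo=-3.4592 |R|=2.5910  x_hi=-0.1313 |R|=0.8769
  mid=-1.79526 |R|=0.28469 →hi
  mid=-2.62722 |R|=0.78668 →hi
  mid=-3.04320 |R|=1.46375 →lo
  mid=-2.83521 |R|=1.07790 →lo
  mid=-2.73121 |R|=0.92148 →hi
  mid=-2.78321 |R|=0.99686 →hi
  mid=-2.80921 |R|=1.03666 →lo
  mid=-2.79621 |R|=1.01658 →lo
  mid=-2.78971 |R|=1.00668 →lo
  mid=-2.78646 |R|=1.00176 →lo
  ...
  [-2.78544,-2.78524] ⇒ x*=-2.7853
So |R|<1 on (-2.7853, 0).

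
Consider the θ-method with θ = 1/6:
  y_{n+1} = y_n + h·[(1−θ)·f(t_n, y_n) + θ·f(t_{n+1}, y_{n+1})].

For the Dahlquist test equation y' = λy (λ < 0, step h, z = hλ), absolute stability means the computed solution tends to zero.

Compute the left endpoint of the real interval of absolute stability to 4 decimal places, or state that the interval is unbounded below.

z* = -3.0000.

On y'=λy, z=hλ:
  y_{n+1} = y_n + z·[5/6·y_n + 1/6·y_{n+1}] ⇒ (1 − 1/6z)y_{n+1} = (1 + 5/6z)y_n
  Hence R(z) = (1 + 5/6z)/(1 − 1/6z).

Find x<0 with |R(x)|<1.
x=-0.53: |R|=0.5130
R=−1: 1+5/6x = −1+1/6x ⇒ -2/3x=2 ⇒ x=2/(-2/3)=-3.0000
Confirm numerically:
  x=-2.808: |R|=0.91281 <1
  x=-2.421: |R|=0.72497 <1
  x=-1.336: |R|=0.09269 <1
  x=-3.287: |R|=1.12361 >1
  x=-3.187: |R|=1.08142 >1
  x=-3.024: |R|=1.01064 >1
Stable set (-3.0000, 0).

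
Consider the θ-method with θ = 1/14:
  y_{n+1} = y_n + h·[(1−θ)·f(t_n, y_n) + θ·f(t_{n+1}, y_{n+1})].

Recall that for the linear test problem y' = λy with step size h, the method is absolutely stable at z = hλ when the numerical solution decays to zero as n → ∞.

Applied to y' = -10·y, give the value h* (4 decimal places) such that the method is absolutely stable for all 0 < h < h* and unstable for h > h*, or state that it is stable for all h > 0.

On y'=λy, z=hλ:
  y_{n+1} = y_n + z·[13/14·y_n + 1/14·y_{n+1}] ⇒ (1 − 1/14z)y_{n+1} = (1 + 13/14z)y_n
  Hence R(z) = (1 + 13/14z)/(1 − 1/14z).

Find x<0 with |R(x)|<1.
x=-0.67: |R|=0.3606
R=−1: 1+13/14x = −1+1/14x ⇒ -6/7x=2 ⇒ x=2/(-6/7)=-2.3333
Confirm numerically:
  x=-2.012: |R|=0.75918 <1
  x=-1.812: |R|=0.60435 <1
  x=-1.712: |R|=0.52546 <1
  x=-0.974: |R|=0.08935 <1
  x=-2.915: |R|=1.41265 >1
  x=-2.824: |R|=1.34998 >1
  x=-2.595: |R|=1.18921 >1
Stable set (-2.3333, 0).

(-2.3333,0); λ=-10 ⇒ h* = (7/3)/10 = 0.2333.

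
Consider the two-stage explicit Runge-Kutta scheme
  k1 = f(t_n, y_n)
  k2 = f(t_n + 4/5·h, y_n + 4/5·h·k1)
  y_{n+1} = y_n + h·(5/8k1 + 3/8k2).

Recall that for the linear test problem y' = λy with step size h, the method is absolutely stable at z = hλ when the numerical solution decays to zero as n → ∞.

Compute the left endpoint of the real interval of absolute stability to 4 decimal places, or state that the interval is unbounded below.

With y'=λy (z=hλ):
  k1=λy_n ⇒ h·k1=z·y_n;  k2=λ(1+4/5z)y_n ⇒ h·k2=z(1+4/5z)y_n
  y_{n+1}/y_n = 1 + 5/8z + 3/8z(1+4/5z) = 1 + z + 3/10z²
  so R(z) = 1 + z + 3/10z².

Find x<0 with |R(x)|<1.
x=-0.9: |R|=0.3430
R=1: x+3/10x²=0 ⇒ x=−10/3=-3.3333; min R=1−1/(4·3/10)=0.1667>−1
Confirm numerically:
  x=-3.224: |R|=0.89425 <1
  x=-2.976: |R|=0.68097 <1
  x=-1.580: |R|=0.16892 <1
  x=-3.856: |R|=1.60462 >1
  x=-3.532: |R|=1.21051 >1
  x=-3.440: |R|=1.11008 >1
Stable set (-3.3333, 0).

left endpoint -3.3333.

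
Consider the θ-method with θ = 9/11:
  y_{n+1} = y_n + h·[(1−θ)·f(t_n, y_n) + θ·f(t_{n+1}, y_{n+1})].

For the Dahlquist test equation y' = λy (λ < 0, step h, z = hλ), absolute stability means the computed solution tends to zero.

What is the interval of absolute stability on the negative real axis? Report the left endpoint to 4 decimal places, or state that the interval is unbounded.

With y'=λy (z=hλ):
  y_{n+1} = y_n + z·[2/11·y_n + 9/11·y_{n+1}] ⇒ (1 − 9/11z)y_{n+1} = (1 + 2/11z)y_n
  Hence R(z) = (1 + 2/11z)/(1 − 9/11z).

Solve |R(x)|<1 on ℝ⁻.
x=-1.29: |R|=0.3724
x=-2: |R|=0.2414
x=-10: |R|=0.0891
x=-100: |R|=0.2075
θ=9/11≥1/2 ⇒ |1+2/11x|<|1−9/11x| ∀x<0 ⇒ interval (−∞,0).

interval (−∞, 0).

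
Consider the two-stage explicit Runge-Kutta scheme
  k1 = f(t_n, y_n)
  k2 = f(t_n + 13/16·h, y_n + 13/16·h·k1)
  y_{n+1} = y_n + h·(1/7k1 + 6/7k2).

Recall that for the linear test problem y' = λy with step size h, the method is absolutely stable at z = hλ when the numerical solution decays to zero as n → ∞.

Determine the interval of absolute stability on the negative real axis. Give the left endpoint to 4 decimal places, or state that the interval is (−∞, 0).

Set f=λy, z=hλ:
  k1=λy_n ⇒ h·k1=z·y_n;  k2=λ(1+13/16z)y_n ⇒ h·k2=z(1+13/16z)y_n
  y_{n+1}/y_n = 1 + 1/7z + 6/7z(1+13/16z) = 1 + z + 39/56z²
  ⇒ R(z) = 1 + z + 39/56z².

Find x<0 with |R(x)|<1.
x=-0.53: |R|=0.6656
R=1: x+39/56x²=0 ⇒ x=−56/39=-1.4359; min R=1−1/(4·39/56)=0.6410>−1
Confirm numerically:
  x=-1.186: |R|=0.79359 <1
  x=-0.801: |R|=0.64583 <1
  x=-0.798: |R|=0.64549 <1
  x=-0.725: |R|=0.64106 <1
  x=-1.934: |R|=1.67089 >1
  x=-1.925: |R|=1.65570 >1
So |R|<1 on (-1.4359, 0).

z∈(-1.4359,0).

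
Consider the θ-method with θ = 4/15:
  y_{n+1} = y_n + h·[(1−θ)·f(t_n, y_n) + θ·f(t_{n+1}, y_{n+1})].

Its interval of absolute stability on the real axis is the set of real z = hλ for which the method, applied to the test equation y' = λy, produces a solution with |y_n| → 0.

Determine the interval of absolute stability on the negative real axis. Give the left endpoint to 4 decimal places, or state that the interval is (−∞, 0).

Set f=λy, z=hλ:
  y_{n+1} = y_n + z·[11/15·y_n + 4/15·y_{n+1}] ⇒ (1 − 4/15z)y_{n+1} = (1 + 11/15z)y_n
  so R(z) = (1 + 11/15z)/(1 − 4/15z).

Find x<0 with |R(x)|<1.
x=-0.99: |R|=0.2168
R=−1: 1+11/15x = −1+4/15x ⇒ -7/15x=2 ⇒ x=2/(-7/15)=-4.2857
Confirm numerically:
  x=-3.661: |R|=0.85248 <1
  x=-3.298: |R|=0.75475 <1
  x=-1.884: |R|=0.25399 <1
  x=-4.844: |R|=1.11368 >1
  x=-4.834: |R|=1.11178 >1
  x=-4.711: |R|=1.08796 >1
Interval (-4.2857, 0).

(-4.2857, 0).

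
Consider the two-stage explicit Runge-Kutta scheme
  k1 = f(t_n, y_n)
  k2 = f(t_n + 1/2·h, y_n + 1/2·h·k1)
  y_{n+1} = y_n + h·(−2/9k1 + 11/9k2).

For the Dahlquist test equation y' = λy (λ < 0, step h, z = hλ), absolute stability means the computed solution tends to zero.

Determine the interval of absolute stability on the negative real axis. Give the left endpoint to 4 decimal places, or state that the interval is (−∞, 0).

Test eqn y'=λy, z=hλ:
  k1=λy_n ⇒ h·k1=z·y_n;  k2=λ(1+1/2z)y_n ⇒ h·k2=z(1+1/2z)y_n
  y_{n+1}/y_n = 1 − 2/9z + 11/9z(1+1/2z) = 1 + z + 11/18z²
  Hence R(z) = 1 + z + 11/18z².

Need |R(x)|<1, x<0.
x=-0.86: |R|=0.5920
R=1: x+11/18x²=0 ⇒ x=−18/11=-1.6364; min R=1−1/(4·11/18)=0.5909>−1
Confirm numerically:
  x=-1.583: |R|=0.94838 <1
  x=-1.413: |R|=0.80713 <1
  x=-1.183: |R|=0.67224 <1
  x=-0.689: |R|=0.60111 <1
  x=-2.219: |R|=1.79009 >1
  x=-2.185: |R|=1.73258 >1
Stable set (-1.6364, 0).

z∈(-1.6364,0).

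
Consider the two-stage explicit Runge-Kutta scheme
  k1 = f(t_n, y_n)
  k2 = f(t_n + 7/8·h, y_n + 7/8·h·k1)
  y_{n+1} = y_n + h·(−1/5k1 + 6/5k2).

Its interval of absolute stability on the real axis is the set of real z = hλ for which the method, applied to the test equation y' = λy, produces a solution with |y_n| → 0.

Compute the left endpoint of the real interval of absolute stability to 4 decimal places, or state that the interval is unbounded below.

left endpoint -0.9524.

Set f=λy, z=hλ:
  k1=λy_n ⇒ h·k1=z·y_n;  k2=λ(1+7/8z)y_n ⇒ h·k2=z(1+7/8z)y_n
  y_{n+1}/y_n = 1 − 1/5z + 6/5z(1+7/8z) = 1 + z + 21/20z²
  ⇒ R(z) = 1 + z + 21/20z².

Boundary: |R(x)|=1, x<0.
x=-0.63: |R|=0.7867
R=1: x+21/20x²=0 ⇒ x=−20/21=-0.9524; min R=1−1/(4·21/20)=0.7619>−1
Confirm numerically:
  x=-0.751: |R|=0.84120 <1
  x=-0.730: |R|=0.82954 <1
  x=-0.704: |R|=0.81640 <1
  x=-1.446: |R|=1.74946 >1
  x=-1.431: |R|=1.71915 >1
  x=-1.354: |R|=1.57098 >1
Interval (-0.9524, 0).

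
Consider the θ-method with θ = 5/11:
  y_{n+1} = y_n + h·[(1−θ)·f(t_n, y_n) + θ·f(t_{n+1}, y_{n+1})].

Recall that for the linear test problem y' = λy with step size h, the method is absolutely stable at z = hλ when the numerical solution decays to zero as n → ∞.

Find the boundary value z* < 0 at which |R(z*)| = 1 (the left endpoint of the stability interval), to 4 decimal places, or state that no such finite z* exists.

left endpoint -22.0000.

With y'=λy (z=hλ):
  y_{n+1} = y_n + z·[6/11·y_n + 5/11·y_{n+1}] ⇒ (1 − 5/11z)y_{n+1} = (1 + 6/11z)y_n
  R(z) = (1 + 6/11z)/(1 − 5/11z).

Need |R(x)|<1, x<0.
x=-0.71: |R|=0.4632
R=−1: 1+6/11x = −1+5/11x ⇒ -1/11x=2 ⇒ x=2/(-1/11)=-22.0000
Confirm numerically:
  x=-19.987: |R|=0.98185 <1
  x=-17.961: |R|=0.95993 <1
  x=-16.790: |R|=0.94513 <1
  x=-12.808: |R|=0.87751 <1
  x=-22.409: |R|=1.00332 >1
  x=-22.272: |R|=1.00222 >1
  x=-22.119: |R|=1.00098 >1
So |R|<1 on (-22.0000, 0).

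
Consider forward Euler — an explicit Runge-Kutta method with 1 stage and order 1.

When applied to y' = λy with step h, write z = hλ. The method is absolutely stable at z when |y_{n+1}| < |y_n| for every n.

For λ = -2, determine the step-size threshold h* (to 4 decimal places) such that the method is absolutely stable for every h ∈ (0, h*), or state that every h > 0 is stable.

(-2.0000,0); λ=-2 ⇒ h* = 1.0000.

With y'=λy (z=hλ):
  order 1, 1-stage ⇒ R(z)=1+z
  (e.g. R(-1.65)=-0.65000, |R|=0.65000)

Boundary: |R(x)|=1, x<0.
x=-1.65: |R|=0.6500
|R(-2.28)|=1.2800 |R(-1.69)|=0.6900 |R(-1.64)|=0.6400
Bisect:
  x_lo=-2.7574 |R|=1.7574  x_hi=-0.1800 |R|=0.8200
  mid=-1.46874 |R|=0.46874 →hi
  mid=-2.11308 |R|=1.11308 →lo
  mid=-1.79091 |R|=0.79091 →hi
  mid=-1.95200 |R|=0.95200 →hi
  mid=-2.03254 |R|=1.03254 →lo
  mid=-1.99227 |R|=0.99227 →hi
  mid=-2.01240 |R|=1.01240 →lo
  mid=-2.00234 |R|=1.00234 →lo
  ...
  [-2.00013,-1.99998] ⇒ x*=-2.0000
Interval (-2.0000, 0).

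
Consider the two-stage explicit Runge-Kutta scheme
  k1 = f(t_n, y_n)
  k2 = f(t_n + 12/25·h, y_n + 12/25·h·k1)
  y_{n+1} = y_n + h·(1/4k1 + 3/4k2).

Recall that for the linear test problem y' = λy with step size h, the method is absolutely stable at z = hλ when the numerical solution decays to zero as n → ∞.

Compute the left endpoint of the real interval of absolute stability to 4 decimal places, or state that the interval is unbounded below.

Test eqn y'=λy, z=hλ:
  k1=λy_n ⇒ h·k1=z·y_n;  k2=λ(1+12/25z)y_n ⇒ h·k2=z(1+12/25z)y_n
  y_{n+1}/y_n = 1 + 1/4z + 3/4z(1+12/25z) = 1 + z + 9/25z²
  Hence R(z) = 1 + z + 9/25z².

Find x<0 with |R(x)|<1.
x=-1.12: |R|=0.3316
R=1: x+9/25x²=0 ⇒ x=−25/9=-2.7778; min R=1−1/(4·9/25)=0.3056>−1
Confirm numerically:
  x=-2.482: |R|=0.73572 <1
  x=-2.138: |R|=0.50758 <1
  x=-1.369: |R|=0.30570 <1
  x=-1.267: |R|=0.31090 <1
  x=-3.107: |R|=1.36824 >1
  x=-2.981: |R|=1.21809 >1
So |R|<1 on (-2.7778, 0).

left endpoint -2.7778.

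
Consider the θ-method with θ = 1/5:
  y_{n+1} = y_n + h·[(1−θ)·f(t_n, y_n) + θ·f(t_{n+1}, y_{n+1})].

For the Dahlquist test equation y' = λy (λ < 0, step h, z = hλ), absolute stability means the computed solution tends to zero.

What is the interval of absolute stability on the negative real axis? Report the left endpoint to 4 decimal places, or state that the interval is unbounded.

On y'=λy, z=hλ:
  y_{n+1} = y_n + z·[4/5·y_n + 1/5·y_{n+1}] ⇒ (1 − 1/5z)y_{n+1} = (1 + 4/5z)y_n
  so R(z) = (1 + 4/5z)/(1 − 1/5z).

Solve |R(x)|<1 on ℝ⁻.
x=-0.32: |R|=0.6992
R=−1: 1+4/5x = −1+1/5x ⇒ -3/5x=2 ⇒ x=2/(-3/5)=-3.3333
Confirm numerically:
  x=-3.235: |R|=0.96418 <1
  x=-2.396: |R|=0.61979 <1
  x=-2.350: |R|=0.59864 <1
  x=-3.732: |R|=1.13697 >1
  x=-3.390: |R|=1.02026 >1
Stable set (-3.3333, 0).

z∈(-3.3333,0).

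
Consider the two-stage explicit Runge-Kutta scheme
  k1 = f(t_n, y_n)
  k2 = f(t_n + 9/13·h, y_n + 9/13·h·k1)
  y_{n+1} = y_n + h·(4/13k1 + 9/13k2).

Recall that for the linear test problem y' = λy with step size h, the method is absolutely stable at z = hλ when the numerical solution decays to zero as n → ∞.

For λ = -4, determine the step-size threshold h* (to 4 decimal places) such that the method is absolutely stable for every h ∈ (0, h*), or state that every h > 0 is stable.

(-2.0864,0); λ=-4 ⇒ h* = (169/81)/4 = 0.5216.

Set f=λy, z=hλ:
  k1=λy_n ⇒ h·k1=z·y_n;  k2=λ(1+9/13z)y_n ⇒ h·k2=z(1+9/13z)y_n
  y_{n+1}/y_n = 1 + 4/13z + 9/13z(1+9/13z) = 1 + z + 81/169z²
  R(z) = 1 + z + 81/169z².

Boundary: |R(x)|=1, x<0.
x=-0.32: |R|=0.7291
R=1: x+81/169x²=0 ⇒ x=−169/81=-2.0864; min R=1−1/(4·81/169)=0.4784>−1
Confirm numerically:
  x=-2.023: |R|=0.93851 <1
  x=-1.357: |R|=0.52559 <1
  x=-1.022: |R|=0.47861 <1
  x=-2.500: |R|=1.49556 >1
  x=-2.255: |R|=1.18220 >1
  x=-2.163: |R|=1.07939 >1
So |R|<1 on (-2.0864, 0).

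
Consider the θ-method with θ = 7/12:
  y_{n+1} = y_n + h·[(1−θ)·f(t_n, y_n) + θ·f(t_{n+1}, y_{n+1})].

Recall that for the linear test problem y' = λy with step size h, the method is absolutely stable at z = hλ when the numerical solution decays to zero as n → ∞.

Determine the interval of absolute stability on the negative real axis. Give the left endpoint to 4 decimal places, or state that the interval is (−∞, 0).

On y'=λy, z=hλ:
  y_{n+1} = y_n + z·[5/12·y_n + 7/12·y_{n+1}] ⇒ (1 − 7/12z)y_{n+1} = (1 + 5/12z)y_n
  so R(z) = (1 + 5/12z)/(1 − 7/12z).

Need |R(x)|<1, x<0.
x=-0.32: |R|=0.7303
x=-2: |R|=0.0769
x=-10: |R|=0.4634
x=-100: |R|=0.6854
θ=7/12≥1/2 ⇒ |1+5/12x|<|1−7/12x| ∀x<0 ⇒ stable on all of ℝ⁻.

unbounded; (−∞, 0).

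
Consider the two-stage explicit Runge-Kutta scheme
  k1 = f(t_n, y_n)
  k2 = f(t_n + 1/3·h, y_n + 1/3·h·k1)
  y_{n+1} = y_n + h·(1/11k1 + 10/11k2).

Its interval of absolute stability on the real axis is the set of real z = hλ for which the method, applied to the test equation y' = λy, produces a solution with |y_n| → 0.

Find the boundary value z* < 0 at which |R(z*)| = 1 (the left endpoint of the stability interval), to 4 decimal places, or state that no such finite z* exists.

left endpoint -3.3000.

Test eqn y'=λy, z=hλ:
  k1=λy_n ⇒ h·k1=z·y_n;  k2=λ(1+1/3z)y_n ⇒ h·k2=z(1+1/3z)y_n
  y_{n+1}/y_n = 1 + 1/11z + 10/11z(1+1/3z) = 1 + z + 10/33z²
  Hence R(z) = 1 + z + 10/33z².

Solve |R(x)|<1 on ℝ⁻.
x=-0.76: |R|=0.4150
R=1: x+10/33x²=0 ⇒ x=−33/10=-3.3000; min R=1−1/(4·10/33)=0.1750>−1
Confirm numerically:
  x=-2.266: |R|=0.28999 <1
  x=-2.243: |R|=0.28156 <1
  x=-1.972: |R|=0.20642 <1
  x=-1.541: |R|=0.17860 <1
  x=-3.523: |R|=1.23807 >1
  x=-3.382: |R|=1.08404 >1
So |R|<1 on (-3.3000, 0).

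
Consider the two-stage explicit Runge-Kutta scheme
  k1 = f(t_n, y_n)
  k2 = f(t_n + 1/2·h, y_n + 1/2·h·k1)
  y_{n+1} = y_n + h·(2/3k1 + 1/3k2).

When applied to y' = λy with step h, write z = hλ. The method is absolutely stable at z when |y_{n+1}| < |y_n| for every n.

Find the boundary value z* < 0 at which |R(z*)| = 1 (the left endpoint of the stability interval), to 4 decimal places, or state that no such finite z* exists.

z* = -6.0000.

Test eqn y'=λy, z=hλ:
  k1=λy_n ⇒ h·k1=z·y_n;  k2=λ(1+1/2z)y_n ⇒ h·k2=z(1+1/2z)y_n
  y_{n+1}/y_n = 1 + 2/3z + 1/3z(1+1/2z) = 1 + z + 1/6z²
  ⇒ R(z) = 1 + z + 1/6z².

Need |R(x)|<1, x<0.
x=-0.51: |R|=0.5333
R=1: x+1/6x²=0 ⇒ x=−6=-6.0000; min R=1−1/(4·1/6)=-0.5000>−1
Confirm numerically:
  x=-4.511: |R|=0.11948 <1
  x=-3.789: |R|=0.39625 <1
  x=-2.789: |R|=0.49258 <1
  x=-2.659: |R|=0.48062 <1
  x=-6.494: |R|=1.53467 >1
  x=-6.468: |R|=1.50450 >1
Interval (-6.0000, 0).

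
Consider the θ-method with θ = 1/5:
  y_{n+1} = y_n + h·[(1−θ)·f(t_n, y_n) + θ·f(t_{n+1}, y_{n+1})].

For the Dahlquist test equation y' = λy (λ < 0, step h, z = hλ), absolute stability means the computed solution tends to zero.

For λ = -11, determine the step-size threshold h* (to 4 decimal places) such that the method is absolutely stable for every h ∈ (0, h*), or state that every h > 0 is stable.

(-3.3333,0); λ=-11 ⇒ h* = (10/3)/11 = 0.3030.

On y'=λy, z=hλ:
  y_{n+1} = y_n + z·[4/5·y_n + 1/5·y_{n+1}] ⇒ (1 − 1/5z)y_{n+1} = (1 + 4/5z)y_n
  so R(z) = (1 + 4/5z)/(1 − 1/5z).

Boundary: |R(x)|=1, x<0.
x=-1.68: |R|=0.2575
R=−1: 1+4/5x = −1+1/5x ⇒ -3/5x=2 ⇒ x=2/(-3/5)=-3.3333
Confirm numerically:
  x=-2.969: |R|=0.86284 <1
  x=-2.831: |R|=0.80756 <1
  x=-2.044: |R|=0.45088 <1
  x=-1.334: |R|=0.05305 <1
  x=-3.924: |R|=1.19857 >1
  x=-3.817: |R|=1.16457 >1
So |R|<1 on (-3.3333, 0).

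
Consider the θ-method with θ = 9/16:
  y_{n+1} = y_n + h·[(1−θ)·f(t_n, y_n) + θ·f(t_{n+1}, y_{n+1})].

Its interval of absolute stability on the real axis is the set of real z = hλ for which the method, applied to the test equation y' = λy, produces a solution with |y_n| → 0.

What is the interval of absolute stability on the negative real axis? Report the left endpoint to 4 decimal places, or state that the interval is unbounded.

unbounded; (−∞, 0).

Set f=λy, z=hλ:
  y_{n+1} = y_n + z·[7/16·y_n + 9/16·y_{n+1}] ⇒ (1 − 9/16z)y_{n+1} = (1 + 7/16z)y_n
  R(z) = (1 + 7/16z)/(1 − 9/16z).

Solve |R(x)|<1 on ℝ⁻.
x=-0.44: |R|=0.6473
x=-2: |R|=0.0588
x=-10: |R|=0.5094
x=-100: |R|=0.7467
θ=9/16≥1/2 ⇒ |1+7/16x|<|1−9/16x| ∀x<0 ⇒ unbounded interval.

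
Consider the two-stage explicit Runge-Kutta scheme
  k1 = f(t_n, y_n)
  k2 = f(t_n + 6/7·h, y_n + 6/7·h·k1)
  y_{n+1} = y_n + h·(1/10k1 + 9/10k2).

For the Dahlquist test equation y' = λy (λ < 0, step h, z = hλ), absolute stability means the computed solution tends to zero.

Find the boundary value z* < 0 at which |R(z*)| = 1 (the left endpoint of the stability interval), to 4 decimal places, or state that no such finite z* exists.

With y'=λy (z=hλ):
  k1=λy_n ⇒ h·k1=z·y_n;  k2=λ(1+6/7z)y_n ⇒ h·k2=z(1+6/7z)y_n
  y_{n+1}/y_n = 1 + 1/10z + 9/10z(1+6/7z) = 1 + z + 27/35z²
  Hence R(z) = 1 + z + 27/35z².

Find x<0 with |R(x)|<1.
x=-0.62: |R|=0.6765
R=1: x+27/35x²=0 ⇒ x=−35/27=-1.2963; min R=1−1/(4·27/35)=0.6759>−1
Confirm numerically:
  x=-1.213: |R|=0.92206 <1
  x=-0.856: |R|=0.70925 <1
  x=-0.574: |R|=0.68017 <1
  x=-0.532: |R|=0.68633 <1
  x=-1.485: |R|=1.21617 >1
  x=-1.475: |R|=1.20334 >1
  x=-1.330: |R|=1.03458 >1
Stable set (-1.2963, 0).

left endpoint -1.2963.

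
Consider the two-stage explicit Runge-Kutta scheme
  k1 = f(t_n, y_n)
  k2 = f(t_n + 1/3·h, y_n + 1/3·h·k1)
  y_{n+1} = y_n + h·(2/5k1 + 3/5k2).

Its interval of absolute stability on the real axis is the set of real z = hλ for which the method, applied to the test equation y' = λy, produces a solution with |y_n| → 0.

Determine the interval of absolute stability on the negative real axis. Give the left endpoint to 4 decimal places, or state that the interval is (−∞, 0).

(-5.0000, 0).

Set f=λy, z=hλ:
  k1=λy_n ⇒ h·k1=z·y_n;  k2=λ(1+1/3z)y_n ⇒ h·k2=z(1+1/3z)y_n
  y_{n+1}/y_n = 1 + 2/5z + 3/5z(1+1/3z) = 1 + z + 1/5z²
  ⇒ R(z) = 1 + z + 1/5z².

Need |R(x)|<1, x<0.
x=-0.61: |R|=0.4644
R=1: x+1/5x²=0 ⇒ x=−5=-5.0000; min R=1−1/(4·1/5)=-0.2500>−1
Confirm numerically:
  x=-4.822: |R|=0.82834 <1
  x=-4.127: |R|=0.27943 <1
  x=-3.549: |R|=0.02992 <1
  x=-2.255: |R|=0.23799 <1
  x=-5.576: |R|=1.64236 >1
  x=-5.453: |R|=1.49404 >1
Interval (-5.0000, 0).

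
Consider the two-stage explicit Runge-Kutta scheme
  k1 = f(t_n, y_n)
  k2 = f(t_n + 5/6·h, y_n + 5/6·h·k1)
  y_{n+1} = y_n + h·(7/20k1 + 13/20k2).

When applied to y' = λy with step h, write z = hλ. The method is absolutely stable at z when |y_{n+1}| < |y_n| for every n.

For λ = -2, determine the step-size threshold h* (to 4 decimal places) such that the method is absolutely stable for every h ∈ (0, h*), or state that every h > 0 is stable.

Test eqn y'=λy, z=hλ:
  k1=λy_n ⇒ h·k1=z·y_n;  k2=λ(1+5/6z)y_n ⇒ h·k2=z(1+5/6z)y_n
  y_{n+1}/y_n = 1 + 7/20z + 13/20z(1+5/6z) = 1 + z + 13/24z²
  Hence R(z) = 1 + z + 13/24z².

Find x<0 with |R(x)|<1.
x=-0.94: |R|=0.5386
R=1: x+13/24x²=0 ⇒ x=−24/13=-1.8462; min R=1−1/(4·13/24)=0.5385>−1
Confirm numerically:
  x=-1.767: |R|=0.92424 <1
  x=-1.438: |R|=0.68208 <1
  x=-1.078: |R|=0.55146 <1
  x=-0.926: |R|=0.53847 <1
  x=-2.157: |R|=1.36318 >1
  x=-2.096: |R|=1.28366 >1
So |R|<1 on (-1.8462, 0).

(-1.8462,0); λ=-2 ⇒ h* = (24/13)/2 = 0.9231.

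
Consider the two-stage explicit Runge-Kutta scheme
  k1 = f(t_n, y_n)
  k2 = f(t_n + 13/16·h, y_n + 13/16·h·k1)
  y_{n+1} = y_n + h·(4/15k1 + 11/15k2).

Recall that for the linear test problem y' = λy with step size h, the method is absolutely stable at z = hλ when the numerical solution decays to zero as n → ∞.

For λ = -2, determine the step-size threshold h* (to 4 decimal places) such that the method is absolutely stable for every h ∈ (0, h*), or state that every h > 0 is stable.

With y'=λy (z=hλ):
  k1=λy_n ⇒ h·k1=z·y_n;  k2=λ(1+13/16z)y_n ⇒ h·k2=z(1+13/16z)y_n
  y_{n+1}/y_n = 1 + 4/15z + 11/15z(1+13/16z) = 1 + z + 143/240z²
  so R(z) = 1 + z + 143/240z².

Need |R(x)|<1, x<0.
x=-1.61: |R|=0.9345
R=1: x+143/240x²=0 ⇒ x=−240/143=-1.6783; min R=1−1/(4·143/240)=0.5804>−1
Confirm numerically:
  x=-1.633: |R|=0.95590 <1
  x=-1.146: |R|=0.63652 <1
  x=-0.958: |R|=0.58883 <1
  x=-0.888: |R|=0.58184 <1
  x=-2.202: |R|=1.68708 >1
  x=-2.111: |R|=1.54422 >1
  x=-1.732: |R|=1.05540 >1
Stable set (-1.6783, 0).

(-1.6783,0); λ=-2 ⇒ h* = (240/143)/2 = 0.8392.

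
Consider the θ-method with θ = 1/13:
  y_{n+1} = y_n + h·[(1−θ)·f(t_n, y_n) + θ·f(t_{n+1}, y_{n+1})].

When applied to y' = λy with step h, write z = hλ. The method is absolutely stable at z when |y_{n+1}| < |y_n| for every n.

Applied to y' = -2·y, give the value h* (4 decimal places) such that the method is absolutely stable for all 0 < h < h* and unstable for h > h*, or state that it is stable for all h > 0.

(-2.3636,0); λ=-2 ⇒ h* = (26/11)/2 = 1.1818.

Set f=λy, z=hλ:
  y_{n+1} = y_n + z·[12/13·y_n + 1/13·y_{n+1}] ⇒ (1 − 1/13z)y_{n+1} = (1 + 12/13z)y_n
  ⇒ R(z) = (1 + 12/13z)/(1 − 1/13z).

Solve |R(x)|<1 on ℝ⁻.
x=-1.12: |R|=0.0312
R=−1: 1+12/13x = −1+1/13x ⇒ -11/13x=2 ⇒ x=2/(-11/13)=-2.3636
Confirm numerically:
  x=-1.755: |R|=0.54626 <1
  x=-1.513: |R|=0.35527 <1
  x=-0.964: |R|=0.10255 <1
  x=-2.884: |R|=1.36036 >1
  x=-2.812: |R|=1.31192 >1
  x=-2.462: |R|=1.06998 >1
So |R|<1 on (-2.3636, 0).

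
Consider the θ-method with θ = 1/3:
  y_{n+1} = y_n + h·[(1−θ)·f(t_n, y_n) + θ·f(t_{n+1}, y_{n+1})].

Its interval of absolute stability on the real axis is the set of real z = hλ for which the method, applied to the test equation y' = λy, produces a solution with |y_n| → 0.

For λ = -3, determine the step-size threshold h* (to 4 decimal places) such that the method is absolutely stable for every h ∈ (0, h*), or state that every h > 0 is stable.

Set f=λy, z=hλ:
  y_{n+1} = y_n + z·[2/3·y_n + 1/3·y_{n+1}] ⇒ (1 − 1/3z)y_{n+1} = (1 + 2/3z)y_n
  so R(z) = (1 + 2/3z)/(1 − 1/3z).

Find x<0 with |R(x)|<1.
x=-1.61: |R|=0.0477
R=−1: 1+2/3x = −1+1/3x ⇒ -1/3x=2 ⇒ x=2/(-1/3)=-6.0000
Confirm numerically:
  x=-5.862: |R|=0.98443 <1
  x=-4.959: |R|=0.86920 <1
  x=-3.075: |R|=0.51852 <1
  x=-6.493: |R|=1.05193 >1
  x=-6.410: |R|=1.04357 >1
  x=-6.221: |R|=1.02397 >1
Interval (-6.0000, 0).

(-6.0000,0); λ=-3 ⇒ h* = (6)/3 = 2.0000.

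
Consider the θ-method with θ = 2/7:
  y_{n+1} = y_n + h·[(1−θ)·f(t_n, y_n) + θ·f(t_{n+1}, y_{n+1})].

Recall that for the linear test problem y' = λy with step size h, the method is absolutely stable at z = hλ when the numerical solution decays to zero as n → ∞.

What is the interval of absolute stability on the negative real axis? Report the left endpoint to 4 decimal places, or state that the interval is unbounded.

(-4.6667, 0).

With y'=λy (z=hλ):
  y_{n+1} = y_n + z·[5/7·y_n + 2/7·y_{n+1}] ⇒ (1 − 2/7z)y_{n+1} = (1 + 5/7z)y_n
  Hence R(z) = (1 + 5/7z)/(1 − 2/7z).

Need |R(x)|<1, x<0.
x=-1.43: |R|=0.0152
R=−1: 1+5/7x = −1+2/7x ⇒ -3/7x=2 ⇒ x=2/(-3/7)=-4.6667
Confirm numerically:
  x=-4.062: |R|=0.88006 <1
  x=-3.781: |R|=0.81754 <1
  x=-2.568: |R|=0.48121 <1
  x=-2.019: |R|=0.28039 <1
  x=-5.074: |R|=1.07126 >1
  x=-5.017: |R|=1.06170 >1
So |R|<1 on (-4.6667, 0).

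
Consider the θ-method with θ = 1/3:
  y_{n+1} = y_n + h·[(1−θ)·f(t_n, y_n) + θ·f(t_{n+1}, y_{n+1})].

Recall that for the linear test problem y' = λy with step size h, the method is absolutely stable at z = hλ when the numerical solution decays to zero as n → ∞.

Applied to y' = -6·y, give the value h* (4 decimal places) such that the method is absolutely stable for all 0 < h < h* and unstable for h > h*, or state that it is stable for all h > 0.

Set f=λy, z=hλ:
  y_{n+1} = y_n + z·[2/3·y_n + 1/3·y_{n+1}] ⇒ (1 − 1/3z)y_{n+1} = (1 + 2/3z)y_n
  Hence R(z) = (1 + 2/3z)/(1 − 1/3z).

Solve |R(x)|<1 on ℝ⁻.
x=-1.63: |R|=0.0562
R=−1: 1+2/3x = −1+1/3x ⇒ -1/3x=2 ⇒ x=2/(-1/3)=-6.0000
Confirm numerically:
  x=-5.239: |R|=0.90763 <1
  x=-4.819: |R|=0.84896 <1
  x=-3.604: |R|=0.63719 <1
  x=-6.568: |R|=1.05936 >1
  x=-6.185: |R|=1.02014 >1
Stable set (-6.0000, 0).

(-6.0000,0); λ=-6 ⇒ h* = (6)/6 = 1.0000.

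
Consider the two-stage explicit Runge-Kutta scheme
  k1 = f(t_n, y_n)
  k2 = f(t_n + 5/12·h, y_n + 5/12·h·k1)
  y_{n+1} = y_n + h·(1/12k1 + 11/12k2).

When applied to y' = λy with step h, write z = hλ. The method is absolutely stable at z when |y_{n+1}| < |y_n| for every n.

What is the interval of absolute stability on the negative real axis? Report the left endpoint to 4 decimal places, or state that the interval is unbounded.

(-2.6182, 0).

Set f=λy, z=hλ:
  k1=λy_n ⇒ h·k1=z·y_n;  k2=λ(1+5/12z)y_n ⇒ h·k2=z(1+5/12z)y_n
  y_{n+1}/y_n = 1 + 1/12z + 11/12z(1+5/12z) = 1 + z + 55/144z²
  Hence R(z) = 1 + z + 55/144z².

Boundary: |R(x)|=1, x<0.
x=-0.47: |R|=0.6144
R=1: x+55/144x²=0 ⇒ x=−144/55=-2.6182; min R=1−1/(4·55/144)=0.3455>−1
Confirm numerically:
  x=-2.461: |R|=0.85225 <1
  x=-1.305: |R|=0.34546 <1
  x=-3.064: |R|=1.52173 >1
  x=-2.954: |R|=1.37889 >1
Interval (-2.6182, 0).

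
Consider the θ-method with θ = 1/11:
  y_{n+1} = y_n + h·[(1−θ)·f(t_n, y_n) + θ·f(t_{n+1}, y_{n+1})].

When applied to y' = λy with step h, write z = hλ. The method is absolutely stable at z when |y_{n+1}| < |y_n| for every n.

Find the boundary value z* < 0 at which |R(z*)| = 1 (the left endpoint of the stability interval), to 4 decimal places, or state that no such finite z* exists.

On y'=λy, z=hλ:
  y_{n+1} = y_n + z·[10/11·y_n + 1/11·y_{n+1}] ⇒ (1 − 1/11z)y_{n+1} = (1 + 10/11z)y_n
  R(z) = (1 + 10/11z)/(1 − 1/11z).

Need |R(x)|<1, x<0.
x=-0.62: |R|=0.4131
R=−1: 1+10/11x = −1+1/11x ⇒ -9/11x=2 ⇒ x=2/(-9/11)=-2.4444
Confirm numerically:
  x=-2.180: |R|=0.81942 <1
  x=-1.530: |R|=0.34318 <1
  x=-1.278: |R|=0.14497 <1
  x=-2.991: |R|=1.35158 >1
  x=-2.883: |R|=1.28430 >1
  x=-2.719: |R|=1.18012 >1
So |R|<1 on (-2.4444, 0).

left endpoint -2.4444.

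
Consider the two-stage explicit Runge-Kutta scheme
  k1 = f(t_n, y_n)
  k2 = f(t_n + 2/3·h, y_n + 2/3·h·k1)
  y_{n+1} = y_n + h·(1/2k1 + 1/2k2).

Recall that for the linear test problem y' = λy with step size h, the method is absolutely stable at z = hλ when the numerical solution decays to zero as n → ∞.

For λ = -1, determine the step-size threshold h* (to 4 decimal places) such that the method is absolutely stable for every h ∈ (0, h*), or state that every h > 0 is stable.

(-3.0000,0); λ=-1 ⇒ h* = (3)/1 = 3.0000.

On y'=λy, z=hλ:
  k1=λy_n ⇒ h·k1=z·y_n;  k2=λ(1+2/3z)y_n ⇒ h·k2=z(1+2/3z)y_n
  y_{n+1}/y_n = 1 + 1/2z + 1/2z(1+2/3z) = 1 + z + 1/3z²
  Hence R(z) = 1 + z + 1/3z².

Solve |R(x)|<1 on ℝ⁻.
x=-1.26: |R|=0.2692
R=1: x+1/3x²=0 ⇒ x=−3=-3.0000; min R=1−1/(4·1/3)=0.2500>−1
Confirm numerically:
  x=-2.945: |R|=0.94601 <1
  x=-2.939: |R|=0.94024 <1
  x=-1.353: |R|=0.25720 <1
  x=-3.569: |R|=1.67692 >1
  x=-3.063: |R|=1.06432 >1
  x=-3.035: |R|=1.03541 >1
Interval (-3.0000, 0).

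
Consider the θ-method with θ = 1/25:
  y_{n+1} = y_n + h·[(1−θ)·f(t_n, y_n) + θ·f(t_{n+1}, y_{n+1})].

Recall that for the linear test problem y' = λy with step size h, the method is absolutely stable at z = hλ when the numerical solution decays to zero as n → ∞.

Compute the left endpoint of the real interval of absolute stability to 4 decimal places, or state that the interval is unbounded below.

With y'=λy (z=hλ):
  y_{n+1} = y_n + z·[24/25·y_n + 1/25·y_{n+1}] ⇒ (1 − 1/25z)y_{n+1} = (1 + 24/25z)y_n
  Hence R(z) = (1 + 24/25z)/(1 − 1/25z).

Boundary: |R(x)|=1, x<0.
x=-0.59: |R|=0.4236
R=−1: 1+24/25x = −1+1/25x ⇒ -23/25x=2 ⇒ x=2/(-23/25)=-2.1739
Confirm numerically:
  x=-1.697: |R|=0.58913 <1
  x=-1.284: |R|=0.22128 <1
  x=-1.150: |R|=0.09943 <1
  x=-0.871: |R|=0.15832 <1
  x=-2.581: |R|=1.33947 >1
  x=-2.574: |R|=1.33372 >1
  x=-2.211: |R|=1.03135 >1
Stable set (-2.1739, 0).

z* = -2.1739.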